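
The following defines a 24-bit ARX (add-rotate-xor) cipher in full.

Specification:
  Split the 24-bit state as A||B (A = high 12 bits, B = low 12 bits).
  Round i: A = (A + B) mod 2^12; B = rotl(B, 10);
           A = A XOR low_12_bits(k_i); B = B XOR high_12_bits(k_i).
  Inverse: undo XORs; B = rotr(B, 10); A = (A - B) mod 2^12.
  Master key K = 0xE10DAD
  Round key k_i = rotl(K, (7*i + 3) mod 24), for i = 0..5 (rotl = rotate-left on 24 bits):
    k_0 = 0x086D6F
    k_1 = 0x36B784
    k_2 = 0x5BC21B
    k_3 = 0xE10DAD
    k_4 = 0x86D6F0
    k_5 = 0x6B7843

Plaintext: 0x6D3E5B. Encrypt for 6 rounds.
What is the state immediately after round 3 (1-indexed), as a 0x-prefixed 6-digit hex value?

s_0 = plaintext = 0x6D3E5B
s_1 = Round(s_0, k_0) = 0x841F10
s_2 = Round(s_1, k_1) = 0x0D50AF
s_3 = Round(s_2, k_2) = 0x39F997
s_4 = Round(s_3, k_3) = 0x09B075
s_5 = Round(s_4, k_4) = 0x7E0C70
s_6 = Round(s_5, k_5) = 0xC135AB

0x39F997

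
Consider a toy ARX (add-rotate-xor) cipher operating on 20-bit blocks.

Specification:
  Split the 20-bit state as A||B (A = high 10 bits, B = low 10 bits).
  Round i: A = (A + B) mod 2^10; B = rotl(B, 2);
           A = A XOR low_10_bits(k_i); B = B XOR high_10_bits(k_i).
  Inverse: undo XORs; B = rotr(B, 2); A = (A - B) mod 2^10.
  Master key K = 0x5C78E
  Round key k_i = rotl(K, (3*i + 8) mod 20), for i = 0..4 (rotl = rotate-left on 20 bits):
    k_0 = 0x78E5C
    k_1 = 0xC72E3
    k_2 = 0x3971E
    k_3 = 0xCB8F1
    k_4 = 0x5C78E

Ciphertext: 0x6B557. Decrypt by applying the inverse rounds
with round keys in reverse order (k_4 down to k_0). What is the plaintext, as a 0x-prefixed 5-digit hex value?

0xB8A87

s_0 = ciphertext = 0x6B557
s_1 = InvRound(s_0, k_4) = 0x06A09
s_2 = InvRound(s_1, k_3) = 0x68B49
s_3 = InvRound(s_2, k_2) = 0x744EB
s_4 = InvRound(s_3, k_1) = 0xCD7FD
s_5 = InvRound(s_4, k_0) = 0xB8A87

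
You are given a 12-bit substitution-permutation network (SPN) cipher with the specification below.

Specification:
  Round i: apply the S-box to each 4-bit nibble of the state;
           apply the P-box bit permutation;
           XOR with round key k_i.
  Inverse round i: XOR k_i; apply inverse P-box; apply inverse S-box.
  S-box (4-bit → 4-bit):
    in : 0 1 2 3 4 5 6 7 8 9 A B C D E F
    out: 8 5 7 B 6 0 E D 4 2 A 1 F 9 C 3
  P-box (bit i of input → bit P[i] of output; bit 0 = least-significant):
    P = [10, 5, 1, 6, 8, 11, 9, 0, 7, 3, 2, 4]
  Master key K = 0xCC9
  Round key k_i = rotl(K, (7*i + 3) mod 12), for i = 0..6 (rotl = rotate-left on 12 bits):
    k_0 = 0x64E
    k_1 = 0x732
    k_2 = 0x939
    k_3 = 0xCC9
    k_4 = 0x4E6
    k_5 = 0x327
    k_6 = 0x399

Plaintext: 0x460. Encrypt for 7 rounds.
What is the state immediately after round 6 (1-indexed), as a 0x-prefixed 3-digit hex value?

s_0 = plaintext = 0x460
s_1 = Round(s_0, k_0) = 0xC03
s_2 = Round(s_1, k_1) = 0x3CF
s_3 = Round(s_2, k_2) = 0x680
s_4 = Round(s_3, k_3) = 0xE95
s_5 = Round(s_4, k_4) = 0xCF2
s_6 = Round(s_5, k_5) = 0xE99
s_7 = Round(s_6, k_6) = 0xBAD

0xE99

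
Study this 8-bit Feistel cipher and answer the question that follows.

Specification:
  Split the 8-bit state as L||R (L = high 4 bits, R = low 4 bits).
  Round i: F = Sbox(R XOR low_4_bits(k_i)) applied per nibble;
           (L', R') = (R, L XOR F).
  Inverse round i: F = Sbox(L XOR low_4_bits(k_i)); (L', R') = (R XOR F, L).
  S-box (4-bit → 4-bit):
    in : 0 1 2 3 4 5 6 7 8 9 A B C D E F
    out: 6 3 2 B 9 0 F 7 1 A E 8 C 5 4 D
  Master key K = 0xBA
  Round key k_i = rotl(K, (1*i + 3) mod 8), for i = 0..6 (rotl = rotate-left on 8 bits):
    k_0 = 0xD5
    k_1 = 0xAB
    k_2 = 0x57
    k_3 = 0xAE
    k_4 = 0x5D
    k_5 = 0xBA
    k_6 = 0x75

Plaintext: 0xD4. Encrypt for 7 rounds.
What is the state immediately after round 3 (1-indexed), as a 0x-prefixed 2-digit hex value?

s_0 = plaintext = 0xD4
s_1 = Round(s_0, k_0) = 0x4E
s_2 = Round(s_1, k_1) = 0xE4
s_3 = Round(s_2, k_2) = 0x45
s_4 = Round(s_3, k_3) = 0x5C
s_5 = Round(s_4, k_4) = 0xC6
s_6 = Round(s_5, k_5) = 0x60
s_7 = Round(s_6, k_6) = 0x06

0x45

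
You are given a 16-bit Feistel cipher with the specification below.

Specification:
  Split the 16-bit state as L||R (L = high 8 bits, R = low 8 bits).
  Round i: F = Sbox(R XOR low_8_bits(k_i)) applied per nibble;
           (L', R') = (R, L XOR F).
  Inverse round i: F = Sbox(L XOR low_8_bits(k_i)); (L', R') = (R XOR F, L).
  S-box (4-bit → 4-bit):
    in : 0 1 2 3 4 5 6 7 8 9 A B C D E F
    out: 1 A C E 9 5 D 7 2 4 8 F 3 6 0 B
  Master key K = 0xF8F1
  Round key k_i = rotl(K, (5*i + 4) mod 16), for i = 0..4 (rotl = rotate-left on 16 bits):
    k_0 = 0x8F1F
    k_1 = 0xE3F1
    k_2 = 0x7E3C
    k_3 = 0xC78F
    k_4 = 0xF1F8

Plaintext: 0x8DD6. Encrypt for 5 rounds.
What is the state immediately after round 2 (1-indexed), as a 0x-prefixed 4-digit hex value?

0xB944

s_0 = plaintext = 0x8DD6
s_1 = Round(s_0, k_0) = 0xD6B9
s_2 = Round(s_1, k_1) = 0xB944
s_3 = Round(s_2, k_2) = 0x44CB
s_4 = Round(s_3, k_3) = 0xCBDD
s_5 = Round(s_4, k_4) = 0xDD0E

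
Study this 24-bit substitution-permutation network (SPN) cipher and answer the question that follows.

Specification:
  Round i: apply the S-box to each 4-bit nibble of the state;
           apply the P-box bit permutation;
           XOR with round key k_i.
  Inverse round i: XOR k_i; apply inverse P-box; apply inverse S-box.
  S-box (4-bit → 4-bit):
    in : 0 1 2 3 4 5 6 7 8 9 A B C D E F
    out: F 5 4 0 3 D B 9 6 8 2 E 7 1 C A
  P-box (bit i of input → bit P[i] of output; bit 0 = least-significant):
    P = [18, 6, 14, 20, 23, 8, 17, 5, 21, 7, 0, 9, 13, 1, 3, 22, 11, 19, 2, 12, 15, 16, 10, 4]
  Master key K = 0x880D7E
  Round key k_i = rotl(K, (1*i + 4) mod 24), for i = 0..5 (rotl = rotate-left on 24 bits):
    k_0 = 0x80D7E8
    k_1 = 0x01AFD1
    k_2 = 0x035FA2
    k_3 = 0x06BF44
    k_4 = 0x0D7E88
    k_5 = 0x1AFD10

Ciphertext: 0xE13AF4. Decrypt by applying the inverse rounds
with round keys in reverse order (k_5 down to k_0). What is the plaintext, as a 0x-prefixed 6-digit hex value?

s_0 = ciphertext = 0xE13AF4
s_1 = InvRound(s_0, k_5) = 0xC8960B
s_2 = InvRound(s_1, k_4) = 0x4D68D1
s_3 = InvRound(s_2, k_3) = 0x0B9B82
s_4 = InvRound(s_3, k_2) = 0x1A3392
s_5 = InvRound(s_4, k_1) = 0xC6A22F
s_6 = InvRound(s_5, k_0) = 0x2E688C

0x2E688C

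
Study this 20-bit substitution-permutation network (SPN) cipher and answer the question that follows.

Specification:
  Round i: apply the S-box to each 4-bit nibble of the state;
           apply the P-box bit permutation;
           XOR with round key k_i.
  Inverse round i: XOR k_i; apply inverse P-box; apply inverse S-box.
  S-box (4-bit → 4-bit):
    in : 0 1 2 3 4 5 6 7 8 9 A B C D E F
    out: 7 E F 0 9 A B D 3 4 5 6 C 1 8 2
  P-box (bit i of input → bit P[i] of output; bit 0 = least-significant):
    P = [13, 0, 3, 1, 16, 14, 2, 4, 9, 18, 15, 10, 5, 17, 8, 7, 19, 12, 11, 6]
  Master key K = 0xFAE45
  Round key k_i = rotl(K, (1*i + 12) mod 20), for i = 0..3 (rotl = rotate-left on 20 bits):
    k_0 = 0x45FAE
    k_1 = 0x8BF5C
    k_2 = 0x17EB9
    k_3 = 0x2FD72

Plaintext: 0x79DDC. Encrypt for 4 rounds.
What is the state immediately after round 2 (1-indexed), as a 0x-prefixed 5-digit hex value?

0x299CE

s_0 = plaintext = 0x79DDC
s_1 = Round(s_0, k_0) = 0xD54E4
s_2 = Round(s_1, k_1) = 0x299CE
s_3 = Round(s_2, k_2) = 0x9E7EF
s_4 = Round(s_3, k_3) = 0x273E3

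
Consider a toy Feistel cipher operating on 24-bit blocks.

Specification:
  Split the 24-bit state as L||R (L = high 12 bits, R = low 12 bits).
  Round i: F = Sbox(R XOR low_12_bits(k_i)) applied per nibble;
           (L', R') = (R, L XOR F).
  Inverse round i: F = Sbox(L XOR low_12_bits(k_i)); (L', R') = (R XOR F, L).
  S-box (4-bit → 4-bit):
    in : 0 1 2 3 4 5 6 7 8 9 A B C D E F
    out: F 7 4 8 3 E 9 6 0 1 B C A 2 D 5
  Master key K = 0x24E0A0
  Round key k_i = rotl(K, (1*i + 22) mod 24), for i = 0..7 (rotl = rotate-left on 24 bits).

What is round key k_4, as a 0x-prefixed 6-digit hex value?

K = 0x24E0A0
k_0 = rotl(K, (1*0+22) mod 24) = rotl(K, 22) = 0x093828
k_1 = rotl(K, (1*1+22) mod 24) = rotl(K, 23) = 0x127050
k_2 = rotl(K, (1*2+22) mod 24) = rotl(K, 0) = 0x24E0A0
k_3 = rotl(K, (1*3+22) mod 24) = rotl(K, 1) = 0x49C140
k_4 = rotl(K, (1*4+22) mod 24) = rotl(K, 2) = 0x938280

0x938280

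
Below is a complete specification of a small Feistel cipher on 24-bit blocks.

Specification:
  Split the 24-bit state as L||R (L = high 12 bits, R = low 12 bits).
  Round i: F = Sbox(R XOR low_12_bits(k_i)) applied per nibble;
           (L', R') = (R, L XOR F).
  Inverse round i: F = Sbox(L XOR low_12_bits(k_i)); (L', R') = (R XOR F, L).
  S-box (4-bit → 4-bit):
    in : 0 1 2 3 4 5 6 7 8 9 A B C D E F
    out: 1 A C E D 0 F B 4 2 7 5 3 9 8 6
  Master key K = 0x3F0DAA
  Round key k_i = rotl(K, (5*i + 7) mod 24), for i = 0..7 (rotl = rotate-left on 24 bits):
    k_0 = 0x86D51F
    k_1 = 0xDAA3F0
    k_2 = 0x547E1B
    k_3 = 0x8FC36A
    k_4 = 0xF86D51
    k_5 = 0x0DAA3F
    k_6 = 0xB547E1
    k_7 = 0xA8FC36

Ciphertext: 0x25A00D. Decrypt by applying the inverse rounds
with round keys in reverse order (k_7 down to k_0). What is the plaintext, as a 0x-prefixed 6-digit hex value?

0x92326F

s_0 = ciphertext = 0x25A00D
s_1 = InvRound(s_0, k_7) = 0x8FE25A
s_2 = InvRound(s_1, k_6) = 0x4FC8FE
s_3 = InvRound(s_2, k_5) = 0x0C04FC
s_4 = InvRound(s_3, k_4) = 0xDD60C0
s_5 = InvRound(s_4, k_3) = 0x893DD6
s_6 = InvRound(s_5, k_2) = 0x292893
s_7 = InvRound(s_6, k_1) = 0x26F292
s_8 = InvRound(s_7, k_0) = 0x92326F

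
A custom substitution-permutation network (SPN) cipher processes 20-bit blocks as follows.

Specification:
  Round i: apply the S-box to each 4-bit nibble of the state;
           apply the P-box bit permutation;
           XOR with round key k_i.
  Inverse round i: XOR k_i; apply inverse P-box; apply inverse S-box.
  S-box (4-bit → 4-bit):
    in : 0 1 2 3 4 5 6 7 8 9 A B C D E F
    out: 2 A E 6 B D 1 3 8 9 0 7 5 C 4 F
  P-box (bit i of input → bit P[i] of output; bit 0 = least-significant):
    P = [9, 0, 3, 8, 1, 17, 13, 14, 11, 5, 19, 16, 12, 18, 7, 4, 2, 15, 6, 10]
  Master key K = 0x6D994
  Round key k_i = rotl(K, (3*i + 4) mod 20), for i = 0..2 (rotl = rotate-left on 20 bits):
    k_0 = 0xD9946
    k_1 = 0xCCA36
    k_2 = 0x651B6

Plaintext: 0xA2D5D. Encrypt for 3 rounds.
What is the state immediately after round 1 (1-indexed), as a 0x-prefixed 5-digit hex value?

s_0 = plaintext = 0xA2D5D
s_1 = Round(s_0, k_0) = 0x0F8DC
s_2 = Round(s_1, k_1) = 0x938AE
s_3 = Round(s_2, k_2) = 0x3553A

0x0F8DC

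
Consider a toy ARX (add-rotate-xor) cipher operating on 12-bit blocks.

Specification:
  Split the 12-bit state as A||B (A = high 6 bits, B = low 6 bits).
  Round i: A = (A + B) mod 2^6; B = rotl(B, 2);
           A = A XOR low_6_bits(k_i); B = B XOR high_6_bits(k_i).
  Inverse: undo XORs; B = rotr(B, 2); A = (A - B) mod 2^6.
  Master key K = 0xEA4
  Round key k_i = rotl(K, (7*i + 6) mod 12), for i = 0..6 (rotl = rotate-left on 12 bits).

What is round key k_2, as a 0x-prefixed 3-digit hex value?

0x4EA

K = 0xEA4
k_0 = rotl(K, (7*0+6) mod 12) = rotl(K, 6) = 0x93A
k_1 = rotl(K, (7*1+6) mod 12) = rotl(K, 1) = 0xD49
k_2 = rotl(K, (7*2+6) mod 12) = rotl(K, 8) = 0x4EA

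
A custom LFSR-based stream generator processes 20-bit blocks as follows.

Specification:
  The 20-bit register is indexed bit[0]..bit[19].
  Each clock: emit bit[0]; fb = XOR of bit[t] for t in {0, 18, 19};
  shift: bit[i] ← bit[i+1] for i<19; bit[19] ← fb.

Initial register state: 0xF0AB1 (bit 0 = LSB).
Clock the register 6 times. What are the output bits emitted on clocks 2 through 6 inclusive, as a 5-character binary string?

reg_0 = 0xF0AB1
clock 1: out=1, reg = 0xF8558
clock 2: out=0, reg = 0x7C2AC
clock 3: out=0, reg = 0xBE156
clock 4: out=0, reg = 0xDF0AB
clock 5: out=1, reg = 0xEF855
clock 6: out=1, reg = 0xF7C2A

00011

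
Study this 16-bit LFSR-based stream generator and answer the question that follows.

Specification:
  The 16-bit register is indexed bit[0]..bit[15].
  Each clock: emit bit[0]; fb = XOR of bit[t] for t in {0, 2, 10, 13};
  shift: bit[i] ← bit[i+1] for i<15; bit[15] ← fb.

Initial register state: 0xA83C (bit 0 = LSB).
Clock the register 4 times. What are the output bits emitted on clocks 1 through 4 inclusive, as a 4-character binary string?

0011

reg_0 = 0xA83C
clock 1: out=0, reg = 0x541E
clock 2: out=0, reg = 0x2A0F
clock 3: out=1, reg = 0x9507
clock 4: out=1, reg = 0xCA83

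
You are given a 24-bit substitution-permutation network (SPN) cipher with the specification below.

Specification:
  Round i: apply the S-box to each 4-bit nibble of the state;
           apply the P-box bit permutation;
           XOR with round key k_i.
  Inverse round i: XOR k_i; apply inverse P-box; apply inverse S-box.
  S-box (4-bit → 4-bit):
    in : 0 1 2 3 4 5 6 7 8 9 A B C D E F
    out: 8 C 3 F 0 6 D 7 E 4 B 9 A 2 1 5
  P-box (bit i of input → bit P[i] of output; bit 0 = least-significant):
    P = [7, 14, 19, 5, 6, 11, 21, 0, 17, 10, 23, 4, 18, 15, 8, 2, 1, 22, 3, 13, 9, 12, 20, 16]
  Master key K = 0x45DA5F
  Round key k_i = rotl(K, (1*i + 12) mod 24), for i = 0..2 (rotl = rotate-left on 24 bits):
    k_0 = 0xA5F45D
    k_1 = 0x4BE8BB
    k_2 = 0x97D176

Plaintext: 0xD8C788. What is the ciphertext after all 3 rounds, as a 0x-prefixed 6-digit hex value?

0x9BBB75

s_0 = plaintext = 0xD8C788
s_1 = Round(s_0, k_0) = 0x4F0870
s_2 = Round(s_1, k_1) = 0xEBE4C5
s_3 = Round(s_2, k_2) = 0x9BBB75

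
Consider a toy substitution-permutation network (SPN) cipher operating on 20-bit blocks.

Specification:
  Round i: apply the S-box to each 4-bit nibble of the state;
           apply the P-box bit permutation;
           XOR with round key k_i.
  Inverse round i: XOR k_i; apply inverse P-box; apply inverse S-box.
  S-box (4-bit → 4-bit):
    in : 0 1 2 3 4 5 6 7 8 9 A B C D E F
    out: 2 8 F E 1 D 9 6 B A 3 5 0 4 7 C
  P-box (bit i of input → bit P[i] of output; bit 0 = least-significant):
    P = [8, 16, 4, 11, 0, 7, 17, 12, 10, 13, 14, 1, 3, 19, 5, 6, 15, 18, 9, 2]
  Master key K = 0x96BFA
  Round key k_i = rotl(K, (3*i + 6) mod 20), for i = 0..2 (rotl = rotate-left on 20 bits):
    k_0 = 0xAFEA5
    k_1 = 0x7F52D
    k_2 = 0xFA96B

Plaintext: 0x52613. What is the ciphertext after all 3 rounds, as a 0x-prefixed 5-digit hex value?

s_0 = plaintext = 0x52613
s_1 = Round(s_0, k_0) = 0x360DB
s_2 = Round(s_1, k_1) = 0x1D671
s_3 = Round(s_2, k_2) = 0xDA5CD

0xDA5CD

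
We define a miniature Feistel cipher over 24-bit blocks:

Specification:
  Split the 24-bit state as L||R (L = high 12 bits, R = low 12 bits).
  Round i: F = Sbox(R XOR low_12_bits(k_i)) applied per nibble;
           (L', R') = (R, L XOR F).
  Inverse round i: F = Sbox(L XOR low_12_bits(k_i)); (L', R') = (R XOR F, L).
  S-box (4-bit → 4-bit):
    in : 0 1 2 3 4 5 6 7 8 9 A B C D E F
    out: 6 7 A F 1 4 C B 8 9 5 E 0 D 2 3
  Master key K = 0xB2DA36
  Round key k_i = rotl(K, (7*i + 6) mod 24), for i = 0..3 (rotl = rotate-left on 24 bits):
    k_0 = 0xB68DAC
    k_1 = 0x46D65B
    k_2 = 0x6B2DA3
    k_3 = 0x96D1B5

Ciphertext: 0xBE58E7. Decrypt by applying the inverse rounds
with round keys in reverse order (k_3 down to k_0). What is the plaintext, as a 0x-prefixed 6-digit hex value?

s_0 = ciphertext = 0xBE58E7
s_1 = InvRound(s_0, k_3) = 0xDA1BE5
s_2 = InvRound(s_1, k_2) = 0xD8FDA1
s_3 = InvRound(s_2, k_1) = 0x370D8F
s_4 = InvRound(s_3, k_0) = 0xF5F370

0xF5F370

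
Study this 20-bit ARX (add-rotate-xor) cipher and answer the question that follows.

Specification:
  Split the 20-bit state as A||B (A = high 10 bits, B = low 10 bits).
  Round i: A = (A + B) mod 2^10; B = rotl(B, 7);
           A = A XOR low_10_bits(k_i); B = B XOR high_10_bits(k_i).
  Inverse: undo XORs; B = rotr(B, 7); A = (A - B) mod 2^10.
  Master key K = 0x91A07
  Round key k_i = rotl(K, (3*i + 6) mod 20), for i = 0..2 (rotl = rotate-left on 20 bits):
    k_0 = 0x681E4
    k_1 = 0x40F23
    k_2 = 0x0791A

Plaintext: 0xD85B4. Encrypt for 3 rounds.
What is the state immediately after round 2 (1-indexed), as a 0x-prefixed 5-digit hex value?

0xE9271

s_0 = plaintext = 0xD85B4
s_1 = Round(s_0, k_0) = 0x3C796
s_2 = Round(s_1, k_1) = 0xE9271
s_3 = Round(s_2, k_2) = 0xC3CD0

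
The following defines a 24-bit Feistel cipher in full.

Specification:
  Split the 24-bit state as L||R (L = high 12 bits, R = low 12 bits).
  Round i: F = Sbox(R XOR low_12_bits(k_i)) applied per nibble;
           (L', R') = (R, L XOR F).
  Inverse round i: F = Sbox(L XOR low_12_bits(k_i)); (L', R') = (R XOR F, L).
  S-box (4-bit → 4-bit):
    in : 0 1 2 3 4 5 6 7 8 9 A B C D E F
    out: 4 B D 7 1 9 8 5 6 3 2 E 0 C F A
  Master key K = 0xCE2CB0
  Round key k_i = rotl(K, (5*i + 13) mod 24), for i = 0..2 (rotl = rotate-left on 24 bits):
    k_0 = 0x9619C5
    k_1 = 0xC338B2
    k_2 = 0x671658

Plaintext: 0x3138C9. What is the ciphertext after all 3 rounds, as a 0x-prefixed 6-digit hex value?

0xC32AD1

s_0 = plaintext = 0x3138C9
s_1 = Round(s_0, k_0) = 0x8C9853
s_2 = Round(s_1, k_1) = 0x853C32
s_3 = Round(s_2, k_2) = 0xC32AD1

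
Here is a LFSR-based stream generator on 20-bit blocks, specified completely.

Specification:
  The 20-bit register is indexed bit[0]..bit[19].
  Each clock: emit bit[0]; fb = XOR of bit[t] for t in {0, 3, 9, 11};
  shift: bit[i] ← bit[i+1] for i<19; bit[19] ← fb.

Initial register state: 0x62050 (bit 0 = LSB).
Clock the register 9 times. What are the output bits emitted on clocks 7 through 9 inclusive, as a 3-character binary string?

reg_0 = 0x62050
clock 1: out=0, reg = 0x31028
clock 2: out=0, reg = 0x98814
clock 3: out=0, reg = 0xCC40A
clock 4: out=0, reg = 0xE6205
clock 5: out=1, reg = 0x73102
clock 6: out=0, reg = 0x39881
clock 7: out=1, reg = 0x1CC40
clock 8: out=0, reg = 0x8E620
clock 9: out=0, reg = 0xC7310

100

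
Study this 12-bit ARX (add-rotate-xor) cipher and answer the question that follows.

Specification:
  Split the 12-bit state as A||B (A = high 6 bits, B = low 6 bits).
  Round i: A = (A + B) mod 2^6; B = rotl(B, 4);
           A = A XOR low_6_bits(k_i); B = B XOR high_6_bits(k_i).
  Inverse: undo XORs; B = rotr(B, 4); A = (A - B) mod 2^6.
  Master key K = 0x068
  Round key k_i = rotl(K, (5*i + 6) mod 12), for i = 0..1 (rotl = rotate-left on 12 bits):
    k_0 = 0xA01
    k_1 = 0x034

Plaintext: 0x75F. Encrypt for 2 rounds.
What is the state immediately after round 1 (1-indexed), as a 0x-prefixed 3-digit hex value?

s_0 = plaintext = 0x75F
s_1 = Round(s_0, k_0) = 0xF5F
s_2 = Round(s_1, k_1) = 0xA37

0xF5F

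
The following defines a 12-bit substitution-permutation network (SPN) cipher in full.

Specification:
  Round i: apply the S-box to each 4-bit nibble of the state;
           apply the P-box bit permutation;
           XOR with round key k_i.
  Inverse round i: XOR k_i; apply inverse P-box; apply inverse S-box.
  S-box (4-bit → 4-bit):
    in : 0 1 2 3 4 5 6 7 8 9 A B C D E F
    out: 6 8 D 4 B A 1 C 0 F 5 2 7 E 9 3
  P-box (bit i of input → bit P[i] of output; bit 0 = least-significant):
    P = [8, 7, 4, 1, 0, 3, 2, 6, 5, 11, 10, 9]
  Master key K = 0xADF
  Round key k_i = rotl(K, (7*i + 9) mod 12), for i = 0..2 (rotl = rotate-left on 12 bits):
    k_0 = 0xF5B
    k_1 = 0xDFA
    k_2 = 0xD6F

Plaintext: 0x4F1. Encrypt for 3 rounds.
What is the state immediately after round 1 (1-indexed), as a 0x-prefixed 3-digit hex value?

s_0 = plaintext = 0x4F1
s_1 = Round(s_0, k_0) = 0x570
s_2 = Round(s_1, k_1) = 0x72E
s_3 = Round(s_2, k_2) = 0xA28

0x570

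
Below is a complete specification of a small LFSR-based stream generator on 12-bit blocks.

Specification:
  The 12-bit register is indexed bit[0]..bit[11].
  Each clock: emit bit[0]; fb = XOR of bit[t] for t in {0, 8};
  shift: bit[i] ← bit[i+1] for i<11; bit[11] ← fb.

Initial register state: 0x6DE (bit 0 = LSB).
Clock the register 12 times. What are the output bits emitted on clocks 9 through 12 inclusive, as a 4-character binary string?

reg_0 = 0x6DE
clock 1: out=0, reg = 0x36F
clock 2: out=1, reg = 0x1B7
clock 3: out=1, reg = 0x0DB
clock 4: out=1, reg = 0x86D
clock 5: out=1, reg = 0xC36
clock 6: out=0, reg = 0x61B
clock 7: out=1, reg = 0xB0D
clock 8: out=1, reg = 0x586
clock 9: out=0, reg = 0xAC3
clock 10: out=1, reg = 0xD61
clock 11: out=1, reg = 0x6B0
clock 12: out=0, reg = 0x358

0110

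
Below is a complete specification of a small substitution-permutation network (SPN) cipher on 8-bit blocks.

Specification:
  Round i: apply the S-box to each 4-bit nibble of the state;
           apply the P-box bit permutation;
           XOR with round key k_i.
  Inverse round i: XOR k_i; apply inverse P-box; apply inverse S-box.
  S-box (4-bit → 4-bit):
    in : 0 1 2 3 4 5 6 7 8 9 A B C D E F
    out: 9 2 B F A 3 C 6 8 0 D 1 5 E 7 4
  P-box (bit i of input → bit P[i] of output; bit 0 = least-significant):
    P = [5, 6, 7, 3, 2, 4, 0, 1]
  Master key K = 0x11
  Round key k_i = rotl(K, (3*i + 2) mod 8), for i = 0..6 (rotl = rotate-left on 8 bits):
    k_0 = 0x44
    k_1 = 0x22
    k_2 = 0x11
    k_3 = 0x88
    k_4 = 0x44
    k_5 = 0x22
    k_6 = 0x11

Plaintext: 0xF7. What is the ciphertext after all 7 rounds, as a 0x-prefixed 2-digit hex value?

s_0 = plaintext = 0xF7
s_1 = Round(s_0, k_0) = 0x85
s_2 = Round(s_1, k_1) = 0x40
s_3 = Round(s_2, k_2) = 0x2B
s_4 = Round(s_3, k_3) = 0xBE
s_5 = Round(s_4, k_4) = 0xA0
s_6 = Round(s_5, k_5) = 0x0D
s_7 = Round(s_6, k_6) = 0xDF

0xDF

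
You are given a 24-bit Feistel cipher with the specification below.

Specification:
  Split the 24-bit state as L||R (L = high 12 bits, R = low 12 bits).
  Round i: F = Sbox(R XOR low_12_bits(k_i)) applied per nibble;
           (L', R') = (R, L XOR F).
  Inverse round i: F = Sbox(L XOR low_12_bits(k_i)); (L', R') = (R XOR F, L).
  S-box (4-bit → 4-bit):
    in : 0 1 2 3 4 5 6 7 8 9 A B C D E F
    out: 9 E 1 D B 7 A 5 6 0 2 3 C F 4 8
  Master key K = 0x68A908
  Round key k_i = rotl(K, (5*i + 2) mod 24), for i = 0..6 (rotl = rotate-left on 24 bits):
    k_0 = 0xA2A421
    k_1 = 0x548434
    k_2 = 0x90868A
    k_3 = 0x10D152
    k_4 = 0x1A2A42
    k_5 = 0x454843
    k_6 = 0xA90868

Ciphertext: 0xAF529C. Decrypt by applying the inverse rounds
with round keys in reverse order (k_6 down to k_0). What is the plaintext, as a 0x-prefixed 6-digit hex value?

s_0 = ciphertext = 0xAF529C
s_1 = InvRound(s_0, k_6) = 0x393AF5
s_2 = InvRound(s_1, k_5) = 0x90C393
s_3 = InvRound(s_2, k_4) = 0xE2790C
s_4 = InvRound(s_3, k_3) = 0x15BE27
s_5 = InvRound(s_4, k_2) = 0xBD915B
s_6 = InvRound(s_5, k_1) = 0x914BD9
s_7 = InvRound(s_6, k_0) = 0x40E914

0x40E914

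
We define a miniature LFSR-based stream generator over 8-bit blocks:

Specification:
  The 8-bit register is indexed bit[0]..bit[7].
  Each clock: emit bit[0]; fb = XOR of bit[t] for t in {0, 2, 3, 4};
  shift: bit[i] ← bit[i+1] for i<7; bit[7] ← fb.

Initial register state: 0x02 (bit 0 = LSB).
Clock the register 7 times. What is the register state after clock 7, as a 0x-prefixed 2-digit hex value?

0xC4

reg_0 = 0x02
clock 1: out=0, reg = 0x01
clock 2: out=1, reg = 0x80
clock 3: out=0, reg = 0x40
clock 4: out=0, reg = 0x20
clock 5: out=0, reg = 0x10
clock 6: out=0, reg = 0x88
clock 7: out=0, reg = 0xC4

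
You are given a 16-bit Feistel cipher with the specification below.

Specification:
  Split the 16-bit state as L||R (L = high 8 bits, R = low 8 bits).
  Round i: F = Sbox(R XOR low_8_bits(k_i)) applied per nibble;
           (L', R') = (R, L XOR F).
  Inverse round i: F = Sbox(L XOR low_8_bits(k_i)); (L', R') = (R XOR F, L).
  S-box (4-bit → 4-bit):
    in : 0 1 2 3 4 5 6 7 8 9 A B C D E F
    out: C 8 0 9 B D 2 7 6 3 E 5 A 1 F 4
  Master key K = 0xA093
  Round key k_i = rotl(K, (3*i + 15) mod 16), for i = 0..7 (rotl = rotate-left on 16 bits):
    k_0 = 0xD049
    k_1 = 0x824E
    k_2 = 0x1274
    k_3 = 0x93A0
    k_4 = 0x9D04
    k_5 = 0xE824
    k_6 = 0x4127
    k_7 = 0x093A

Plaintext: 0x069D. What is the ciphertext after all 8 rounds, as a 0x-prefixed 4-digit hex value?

0xC784

s_0 = plaintext = 0x069D
s_1 = Round(s_0, k_0) = 0x9D1D
s_2 = Round(s_1, k_1) = 0x1D44
s_3 = Round(s_2, k_2) = 0x4481
s_4 = Round(s_3, k_3) = 0x814C
s_5 = Round(s_4, k_4) = 0x4C37
s_6 = Round(s_5, k_5) = 0x37C5
s_7 = Round(s_6, k_6) = 0xC5C7
s_8 = Round(s_7, k_7) = 0xC784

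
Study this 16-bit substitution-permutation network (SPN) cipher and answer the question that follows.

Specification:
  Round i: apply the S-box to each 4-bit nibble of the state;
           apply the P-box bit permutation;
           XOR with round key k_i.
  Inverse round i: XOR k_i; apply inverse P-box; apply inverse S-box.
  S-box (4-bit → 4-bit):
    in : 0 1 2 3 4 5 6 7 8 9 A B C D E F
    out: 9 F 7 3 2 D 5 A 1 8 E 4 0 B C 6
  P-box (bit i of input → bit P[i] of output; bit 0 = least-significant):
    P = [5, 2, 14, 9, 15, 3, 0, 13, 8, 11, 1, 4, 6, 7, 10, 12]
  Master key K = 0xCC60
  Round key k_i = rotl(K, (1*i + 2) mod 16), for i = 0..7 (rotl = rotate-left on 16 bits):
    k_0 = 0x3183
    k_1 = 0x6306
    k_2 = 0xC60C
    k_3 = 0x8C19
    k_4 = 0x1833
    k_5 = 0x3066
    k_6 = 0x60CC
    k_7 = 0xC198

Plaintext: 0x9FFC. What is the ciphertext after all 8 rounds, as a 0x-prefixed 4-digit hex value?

s_0 = plaintext = 0x9FFC
s_1 = Round(s_0, k_0) = 0x2988
s_2 = Round(s_1, k_1) = 0xE7F6
s_3 = Round(s_2, k_2) = 0x9A35
s_4 = Round(s_3, k_3) = 0x5623
s_5 = Round(s_4, k_4) = 0x8D5C
s_6 = Round(s_5, k_5) = 0x9937
s_7 = Round(s_6, k_6) = 0xF2D0
s_8 = Round(s_7, k_7) = 0x6E32

0x6E32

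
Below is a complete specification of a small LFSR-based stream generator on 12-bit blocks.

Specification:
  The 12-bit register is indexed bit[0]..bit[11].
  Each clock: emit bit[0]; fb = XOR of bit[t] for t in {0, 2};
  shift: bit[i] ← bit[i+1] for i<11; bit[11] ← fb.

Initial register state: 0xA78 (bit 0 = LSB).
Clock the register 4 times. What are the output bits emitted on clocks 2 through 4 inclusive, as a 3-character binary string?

reg_0 = 0xA78
clock 1: out=0, reg = 0x53C
clock 2: out=0, reg = 0xA9E
clock 3: out=0, reg = 0xD4F
clock 4: out=1, reg = 0x6A7

001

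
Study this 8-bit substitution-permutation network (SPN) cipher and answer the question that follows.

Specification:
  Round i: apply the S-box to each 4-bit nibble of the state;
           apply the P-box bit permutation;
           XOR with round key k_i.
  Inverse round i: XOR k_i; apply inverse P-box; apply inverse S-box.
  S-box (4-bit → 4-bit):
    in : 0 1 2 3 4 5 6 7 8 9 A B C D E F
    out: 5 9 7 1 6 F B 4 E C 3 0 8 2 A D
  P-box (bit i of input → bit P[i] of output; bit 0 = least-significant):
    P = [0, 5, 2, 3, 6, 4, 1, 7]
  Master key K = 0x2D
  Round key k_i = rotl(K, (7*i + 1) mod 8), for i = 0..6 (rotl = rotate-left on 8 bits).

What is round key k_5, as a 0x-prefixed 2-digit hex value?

K = 0x2D
k_0 = rotl(K, (7*0+1) mod 8) = rotl(K, 1) = 0x5A
k_1 = rotl(K, (7*1+1) mod 8) = rotl(K, 0) = 0x2D
k_2 = rotl(K, (7*2+1) mod 8) = rotl(K, 7) = 0x96
k_3 = rotl(K, (7*3+1) mod 8) = rotl(K, 6) = 0x4B
k_4 = rotl(K, (7*4+1) mod 8) = rotl(K, 5) = 0xA5
k_5 = rotl(K, (7*5+1) mod 8) = rotl(K, 4) = 0xD2

0xD2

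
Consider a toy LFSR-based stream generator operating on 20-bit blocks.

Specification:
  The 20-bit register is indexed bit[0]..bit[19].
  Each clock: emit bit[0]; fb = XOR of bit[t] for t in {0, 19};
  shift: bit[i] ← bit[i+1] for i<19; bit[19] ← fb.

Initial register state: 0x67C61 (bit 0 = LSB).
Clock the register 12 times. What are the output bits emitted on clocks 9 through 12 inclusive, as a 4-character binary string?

0011

reg_0 = 0x67C61
clock 1: out=1, reg = 0xB3E30
clock 2: out=0, reg = 0xD9F18
clock 3: out=0, reg = 0xECF8C
clock 4: out=0, reg = 0xF67C6
clock 5: out=0, reg = 0xFB3E3
clock 6: out=1, reg = 0x7D9F1
clock 7: out=1, reg = 0xBECF8
clock 8: out=0, reg = 0xDF67C
clock 9: out=0, reg = 0xEFB3E
clock 10: out=0, reg = 0xF7D9F
clock 11: out=1, reg = 0x7BECF
clock 12: out=1, reg = 0xBDF67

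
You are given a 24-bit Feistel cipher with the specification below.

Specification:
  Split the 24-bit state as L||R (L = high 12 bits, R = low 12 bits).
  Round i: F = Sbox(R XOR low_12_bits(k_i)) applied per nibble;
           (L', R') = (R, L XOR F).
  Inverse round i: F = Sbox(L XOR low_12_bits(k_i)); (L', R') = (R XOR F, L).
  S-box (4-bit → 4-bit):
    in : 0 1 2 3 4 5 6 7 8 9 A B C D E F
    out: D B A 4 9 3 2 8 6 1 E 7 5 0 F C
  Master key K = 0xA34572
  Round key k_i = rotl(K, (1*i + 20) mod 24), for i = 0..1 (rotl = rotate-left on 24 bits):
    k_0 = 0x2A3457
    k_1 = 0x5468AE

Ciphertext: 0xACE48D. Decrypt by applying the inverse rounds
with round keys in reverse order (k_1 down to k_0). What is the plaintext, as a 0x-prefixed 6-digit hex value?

0x406EA0

s_0 = ciphertext = 0xACE48D
s_1 = InvRound(s_0, k_1) = 0xEA0ACE
s_2 = InvRound(s_1, k_0) = 0x406EA0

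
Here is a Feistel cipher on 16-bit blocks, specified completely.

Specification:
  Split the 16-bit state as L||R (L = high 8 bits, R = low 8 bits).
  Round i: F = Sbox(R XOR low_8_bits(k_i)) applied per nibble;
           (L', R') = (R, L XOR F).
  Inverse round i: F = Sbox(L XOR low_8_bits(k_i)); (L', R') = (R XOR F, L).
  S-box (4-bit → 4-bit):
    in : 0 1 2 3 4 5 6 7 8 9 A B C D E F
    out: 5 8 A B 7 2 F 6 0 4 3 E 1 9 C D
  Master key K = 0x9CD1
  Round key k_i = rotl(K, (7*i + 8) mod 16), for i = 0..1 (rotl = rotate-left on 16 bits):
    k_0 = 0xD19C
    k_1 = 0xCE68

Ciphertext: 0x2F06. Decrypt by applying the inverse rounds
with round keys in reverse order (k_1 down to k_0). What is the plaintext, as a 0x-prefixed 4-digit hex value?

0xEE70

s_0 = ciphertext = 0x2F06
s_1 = InvRound(s_0, k_1) = 0x702F
s_2 = InvRound(s_1, k_0) = 0xEE70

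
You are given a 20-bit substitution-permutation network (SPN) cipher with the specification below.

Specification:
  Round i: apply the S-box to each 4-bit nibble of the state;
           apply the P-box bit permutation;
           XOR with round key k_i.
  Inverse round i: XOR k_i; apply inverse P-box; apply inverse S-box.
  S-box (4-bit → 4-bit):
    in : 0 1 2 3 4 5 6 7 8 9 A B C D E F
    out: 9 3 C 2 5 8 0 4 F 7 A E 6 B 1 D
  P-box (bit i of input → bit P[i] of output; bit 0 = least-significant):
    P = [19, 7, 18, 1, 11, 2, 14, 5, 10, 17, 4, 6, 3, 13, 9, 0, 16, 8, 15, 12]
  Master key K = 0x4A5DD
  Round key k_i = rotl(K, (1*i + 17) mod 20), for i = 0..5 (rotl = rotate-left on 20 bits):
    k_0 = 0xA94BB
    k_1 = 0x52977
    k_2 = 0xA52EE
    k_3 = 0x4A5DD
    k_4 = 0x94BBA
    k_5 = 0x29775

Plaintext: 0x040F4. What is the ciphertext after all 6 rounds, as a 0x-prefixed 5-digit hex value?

s_0 = plaintext = 0x040F4
s_1 = Round(s_0, k_0) = 0x7CAD3
s_2 = Round(s_1, k_1) = 0x78393
s_3 = Round(s_2, k_2) = 0x8B863
s_4 = Round(s_3, k_3) = 0x7120C
s_5 = Round(s_4, k_4) = 0xDE342
s_6 = Round(s_5, k_5) = 0x5CE7F

0x5CE7F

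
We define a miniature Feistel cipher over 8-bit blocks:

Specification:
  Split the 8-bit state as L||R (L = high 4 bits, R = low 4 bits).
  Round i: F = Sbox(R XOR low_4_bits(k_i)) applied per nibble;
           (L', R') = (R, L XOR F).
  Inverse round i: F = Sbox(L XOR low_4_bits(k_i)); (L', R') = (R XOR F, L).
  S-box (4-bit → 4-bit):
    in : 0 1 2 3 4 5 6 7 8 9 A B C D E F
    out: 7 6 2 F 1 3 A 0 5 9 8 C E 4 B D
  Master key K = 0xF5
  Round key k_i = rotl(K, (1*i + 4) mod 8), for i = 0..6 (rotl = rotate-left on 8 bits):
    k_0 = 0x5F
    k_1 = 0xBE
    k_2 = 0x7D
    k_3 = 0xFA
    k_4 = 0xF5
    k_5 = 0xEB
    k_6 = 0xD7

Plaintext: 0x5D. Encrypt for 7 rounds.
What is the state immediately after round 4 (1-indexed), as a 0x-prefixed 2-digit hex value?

0xE5

s_0 = plaintext = 0x5D
s_1 = Round(s_0, k_0) = 0xD7
s_2 = Round(s_1, k_1) = 0x74
s_3 = Round(s_2, k_2) = 0x4E
s_4 = Round(s_3, k_3) = 0xE5
s_5 = Round(s_4, k_4) = 0x59
s_6 = Round(s_5, k_5) = 0x97
s_7 = Round(s_6, k_6) = 0x7E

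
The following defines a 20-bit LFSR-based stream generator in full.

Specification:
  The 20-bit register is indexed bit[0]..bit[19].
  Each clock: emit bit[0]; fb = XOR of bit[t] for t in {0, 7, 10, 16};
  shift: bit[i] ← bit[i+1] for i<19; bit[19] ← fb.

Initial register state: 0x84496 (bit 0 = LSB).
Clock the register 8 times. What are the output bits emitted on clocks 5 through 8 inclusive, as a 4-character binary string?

1001

reg_0 = 0x84496
clock 1: out=0, reg = 0x4224B
clock 2: out=1, reg = 0xA1125
clock 3: out=1, reg = 0xD0892
clock 4: out=0, reg = 0x68449
clock 5: out=1, reg = 0x34224
clock 6: out=0, reg = 0x9A112
clock 7: out=0, reg = 0xCD089
clock 8: out=1, reg = 0x66844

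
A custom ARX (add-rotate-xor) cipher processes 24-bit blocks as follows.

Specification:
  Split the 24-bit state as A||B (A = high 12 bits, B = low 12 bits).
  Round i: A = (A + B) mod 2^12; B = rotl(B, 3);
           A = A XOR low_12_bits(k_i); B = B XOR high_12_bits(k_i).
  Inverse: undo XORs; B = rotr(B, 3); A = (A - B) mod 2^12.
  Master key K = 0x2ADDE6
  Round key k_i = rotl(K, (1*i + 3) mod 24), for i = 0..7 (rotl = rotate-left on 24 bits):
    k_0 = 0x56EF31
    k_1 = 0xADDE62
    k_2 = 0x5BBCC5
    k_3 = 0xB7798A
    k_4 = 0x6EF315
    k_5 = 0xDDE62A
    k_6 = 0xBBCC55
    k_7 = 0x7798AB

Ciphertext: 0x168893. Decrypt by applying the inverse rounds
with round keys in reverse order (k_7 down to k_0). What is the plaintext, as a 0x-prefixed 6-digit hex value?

0x47960E

s_0 = ciphertext = 0x168893
s_1 = InvRound(s_0, k_7) = 0x3C65FD
s_2 = InvRound(s_1, k_6) = 0xBCB3C8
s_3 = InvRound(s_2, k_5) = 0x01FDC2
s_4 = InvRound(s_3, k_4) = 0x7A5B65
s_5 = InvRound(s_4, k_3) = 0xA2D402
s_6 = InvRound(s_5, k_2) = 0x4B1237
s_7 = InvRound(s_6, k_1) = 0x5B651D
s_8 = InvRound(s_7, k_0) = 0x47960E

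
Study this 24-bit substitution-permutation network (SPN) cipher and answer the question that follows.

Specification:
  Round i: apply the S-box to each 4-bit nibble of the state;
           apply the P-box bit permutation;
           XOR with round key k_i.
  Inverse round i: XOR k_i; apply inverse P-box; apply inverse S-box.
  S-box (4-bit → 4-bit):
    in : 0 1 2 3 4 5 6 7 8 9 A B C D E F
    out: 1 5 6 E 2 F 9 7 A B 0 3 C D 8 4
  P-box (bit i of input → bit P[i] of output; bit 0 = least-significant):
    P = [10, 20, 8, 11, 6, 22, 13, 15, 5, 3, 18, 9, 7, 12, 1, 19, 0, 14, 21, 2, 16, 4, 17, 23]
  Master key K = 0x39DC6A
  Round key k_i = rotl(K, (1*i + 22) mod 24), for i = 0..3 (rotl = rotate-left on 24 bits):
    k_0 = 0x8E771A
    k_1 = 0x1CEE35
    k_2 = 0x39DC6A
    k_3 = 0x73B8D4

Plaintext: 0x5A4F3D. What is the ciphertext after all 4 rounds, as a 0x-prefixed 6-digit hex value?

0x359846

s_0 = plaintext = 0x5A4F3D
s_1 = Round(s_0, k_0) = 0x49CA0A
s_2 = Round(s_1, k_1) = 0x14AE62
s_3 = Round(s_2, k_2) = 0x2A1F2A
s_4 = Round(s_3, k_3) = 0x359846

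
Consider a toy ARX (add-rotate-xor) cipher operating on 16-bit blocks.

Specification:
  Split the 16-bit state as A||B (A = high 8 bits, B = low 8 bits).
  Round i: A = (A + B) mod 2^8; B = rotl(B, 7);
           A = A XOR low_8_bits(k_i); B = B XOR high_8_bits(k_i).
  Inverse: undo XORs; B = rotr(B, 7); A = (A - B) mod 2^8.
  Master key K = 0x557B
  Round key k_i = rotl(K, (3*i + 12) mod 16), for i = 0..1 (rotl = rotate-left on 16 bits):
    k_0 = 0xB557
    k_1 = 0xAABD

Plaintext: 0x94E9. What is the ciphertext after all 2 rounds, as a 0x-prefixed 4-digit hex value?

0xD60A

s_0 = plaintext = 0x94E9
s_1 = Round(s_0, k_0) = 0x2A41
s_2 = Round(s_1, k_1) = 0xD60A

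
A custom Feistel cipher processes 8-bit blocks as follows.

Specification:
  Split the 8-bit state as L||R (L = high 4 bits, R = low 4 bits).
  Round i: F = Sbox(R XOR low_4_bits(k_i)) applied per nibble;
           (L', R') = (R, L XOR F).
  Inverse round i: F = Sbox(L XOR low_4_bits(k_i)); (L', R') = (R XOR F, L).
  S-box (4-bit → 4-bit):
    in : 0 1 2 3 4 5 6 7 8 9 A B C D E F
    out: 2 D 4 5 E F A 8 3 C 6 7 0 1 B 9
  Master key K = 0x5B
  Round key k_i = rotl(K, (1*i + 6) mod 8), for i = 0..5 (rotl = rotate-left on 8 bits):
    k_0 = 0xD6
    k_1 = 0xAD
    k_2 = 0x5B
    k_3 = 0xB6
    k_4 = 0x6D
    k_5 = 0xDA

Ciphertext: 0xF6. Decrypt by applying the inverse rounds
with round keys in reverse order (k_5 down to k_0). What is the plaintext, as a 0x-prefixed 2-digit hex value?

0xA7

s_0 = ciphertext = 0xF6
s_1 = InvRound(s_0, k_5) = 0x9F
s_2 = InvRound(s_1, k_4) = 0x19
s_3 = InvRound(s_2, k_3) = 0x11
s_4 = InvRound(s_3, k_2) = 0x71
s_5 = InvRound(s_4, k_1) = 0x77
s_6 = InvRound(s_5, k_0) = 0xA7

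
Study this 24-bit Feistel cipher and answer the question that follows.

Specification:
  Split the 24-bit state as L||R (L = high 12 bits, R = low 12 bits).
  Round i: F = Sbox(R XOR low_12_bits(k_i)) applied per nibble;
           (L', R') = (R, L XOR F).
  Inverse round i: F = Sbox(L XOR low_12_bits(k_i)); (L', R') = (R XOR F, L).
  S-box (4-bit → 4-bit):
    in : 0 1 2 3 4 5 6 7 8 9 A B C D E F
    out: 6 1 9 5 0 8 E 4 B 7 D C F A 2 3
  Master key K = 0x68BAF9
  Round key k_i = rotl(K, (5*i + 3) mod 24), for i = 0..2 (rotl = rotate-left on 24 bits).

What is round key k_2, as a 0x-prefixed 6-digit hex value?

0x5F2D17

K = 0x68BAF9
k_0 = rotl(K, (5*0+3) mod 24) = rotl(K, 3) = 0x45D7CB
k_1 = rotl(K, (5*1+3) mod 24) = rotl(K, 8) = 0xBAF968
k_2 = rotl(K, (5*2+3) mod 24) = rotl(K, 13) = 0x5F2D17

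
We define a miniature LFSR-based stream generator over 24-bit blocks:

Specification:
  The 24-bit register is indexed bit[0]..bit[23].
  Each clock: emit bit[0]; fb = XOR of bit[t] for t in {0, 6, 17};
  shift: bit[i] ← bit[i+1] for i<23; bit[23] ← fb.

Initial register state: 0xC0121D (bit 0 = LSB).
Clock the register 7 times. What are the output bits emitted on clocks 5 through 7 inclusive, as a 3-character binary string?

100

reg_0 = 0xC0121D
clock 1: out=1, reg = 0xE0090E
clock 2: out=0, reg = 0x700487
clock 3: out=1, reg = 0xB80243
clock 4: out=1, reg = 0x5C0121
clock 5: out=1, reg = 0xAE0090
clock 6: out=0, reg = 0xD70048
clock 7: out=0, reg = 0x6B8024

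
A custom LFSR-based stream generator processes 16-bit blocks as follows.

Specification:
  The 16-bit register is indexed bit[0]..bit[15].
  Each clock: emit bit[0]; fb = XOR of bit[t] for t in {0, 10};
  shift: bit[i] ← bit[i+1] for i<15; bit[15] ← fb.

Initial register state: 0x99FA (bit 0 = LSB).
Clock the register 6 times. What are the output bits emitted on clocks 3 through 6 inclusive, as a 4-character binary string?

0111

reg_0 = 0x99FA
clock 1: out=0, reg = 0x4CFD
clock 2: out=1, reg = 0x267E
clock 3: out=0, reg = 0x933F
clock 4: out=1, reg = 0xC99F
clock 5: out=1, reg = 0xE4CF
clock 6: out=1, reg = 0x7267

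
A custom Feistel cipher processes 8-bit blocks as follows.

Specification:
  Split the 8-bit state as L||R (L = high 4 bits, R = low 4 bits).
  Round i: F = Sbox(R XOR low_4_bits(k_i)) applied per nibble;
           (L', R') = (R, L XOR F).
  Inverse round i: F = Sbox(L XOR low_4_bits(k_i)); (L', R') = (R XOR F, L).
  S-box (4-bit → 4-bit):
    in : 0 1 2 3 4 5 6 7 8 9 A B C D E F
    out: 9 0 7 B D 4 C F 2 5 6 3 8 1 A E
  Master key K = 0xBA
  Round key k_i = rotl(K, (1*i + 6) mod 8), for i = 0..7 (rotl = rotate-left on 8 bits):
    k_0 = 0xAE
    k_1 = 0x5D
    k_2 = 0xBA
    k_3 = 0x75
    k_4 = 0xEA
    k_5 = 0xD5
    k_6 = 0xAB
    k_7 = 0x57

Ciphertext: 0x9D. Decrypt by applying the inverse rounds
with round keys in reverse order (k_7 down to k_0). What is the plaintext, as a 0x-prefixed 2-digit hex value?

s_0 = ciphertext = 0x9D
s_1 = InvRound(s_0, k_7) = 0x79
s_2 = InvRound(s_1, k_6) = 0x17
s_3 = InvRound(s_2, k_5) = 0xA1
s_4 = InvRound(s_3, k_4) = 0x8A
s_5 = InvRound(s_4, k_3) = 0xB8
s_6 = InvRound(s_5, k_2) = 0x8B
s_7 = InvRound(s_6, k_1) = 0xF8
s_8 = InvRound(s_7, k_0) = 0x8F

0x8F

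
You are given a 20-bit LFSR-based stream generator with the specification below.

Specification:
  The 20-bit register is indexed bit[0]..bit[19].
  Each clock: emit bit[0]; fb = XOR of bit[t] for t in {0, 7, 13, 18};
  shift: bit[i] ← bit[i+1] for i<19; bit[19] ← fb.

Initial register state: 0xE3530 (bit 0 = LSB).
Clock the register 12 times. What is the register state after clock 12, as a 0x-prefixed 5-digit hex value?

0x908E3

reg_0 = 0xE3530
clock 1: out=0, reg = 0x71A98
clock 2: out=0, reg = 0x38D4C
clock 3: out=0, reg = 0x1C6A6
clock 4: out=0, reg = 0x8E353
clock 5: out=1, reg = 0x471A9
clock 6: out=1, reg = 0x238D4
clock 7: out=0, reg = 0x11C6A
clock 8: out=0, reg = 0x08E35
clock 9: out=1, reg = 0x8471A
clock 10: out=0, reg = 0x4238D
clock 11: out=1, reg = 0x211C6
clock 12: out=0, reg = 0x908E3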